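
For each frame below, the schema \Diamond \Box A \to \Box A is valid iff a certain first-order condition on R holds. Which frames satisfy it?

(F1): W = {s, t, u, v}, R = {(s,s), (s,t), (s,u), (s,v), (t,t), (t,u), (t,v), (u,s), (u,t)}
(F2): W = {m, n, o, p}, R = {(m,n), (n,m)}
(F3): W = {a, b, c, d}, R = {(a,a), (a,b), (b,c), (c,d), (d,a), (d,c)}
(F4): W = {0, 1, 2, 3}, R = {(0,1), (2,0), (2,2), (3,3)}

none

Frame correspondent (Sahlqvist): \forall x \forall y \forall z (Rxy \wedge Rxz \to Ryz) — i.e. the Euclidean property.
(F1): fails — Rsv and Rsv but not Rvv.
(F2): fails — Rmn and Rmn but not Rnn.
(F3): fails — Rab and Rab but not Rbb.
(F4): fails — R01 and R01 but not R11.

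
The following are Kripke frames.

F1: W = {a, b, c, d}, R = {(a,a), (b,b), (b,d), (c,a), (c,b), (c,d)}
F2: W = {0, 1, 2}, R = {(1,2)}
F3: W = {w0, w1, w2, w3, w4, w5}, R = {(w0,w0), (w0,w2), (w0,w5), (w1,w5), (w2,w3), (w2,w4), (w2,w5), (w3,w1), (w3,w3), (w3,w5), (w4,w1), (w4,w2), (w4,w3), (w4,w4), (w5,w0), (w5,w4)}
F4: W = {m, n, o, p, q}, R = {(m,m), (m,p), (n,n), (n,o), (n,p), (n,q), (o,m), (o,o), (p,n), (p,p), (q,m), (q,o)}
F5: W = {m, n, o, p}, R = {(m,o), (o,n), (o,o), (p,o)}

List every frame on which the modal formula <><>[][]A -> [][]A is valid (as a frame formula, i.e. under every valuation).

F2

The schema corresponds to a generalized confluence (Geach) condition: forall x forall y forall z ((x R^2 y & x R^2 z) -> exists w (y R^2 w & z = w)).
F1: fails — bR²d, bR²b but no w with dR²w and b=w.
F2: holds.
F3: fails — w0R²w3, w0R²w2 but no w with w3R²w and w2=w.
F4: fails — mR²p, mR²m but no w with pR²w and m=w.
F5: fails — mR²n, mR²n but no w with nR²w and n=w.
Valid on: F2.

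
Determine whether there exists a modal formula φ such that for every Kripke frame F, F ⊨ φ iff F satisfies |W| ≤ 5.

Any modally definable frame class is closed under disjoint unions.
Any modal formula valid on each of 6 disjoint one-world frames is valid on their disjoint union (validity is preserved under disjoint unions). Each one-world frame has |W|=1≤5, but the union has |W|=6.
So the class is not modally definable.

Not definable by any modal formula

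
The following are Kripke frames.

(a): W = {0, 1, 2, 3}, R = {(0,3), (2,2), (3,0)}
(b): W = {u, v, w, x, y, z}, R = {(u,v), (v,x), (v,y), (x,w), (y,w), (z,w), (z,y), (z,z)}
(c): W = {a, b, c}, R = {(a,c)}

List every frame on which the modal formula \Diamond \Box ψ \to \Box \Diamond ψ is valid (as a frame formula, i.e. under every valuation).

(a)

Frame correspondent (Sahlqvist): \forall x \forall y \forall z (Rxy \wedge Rxz \to \exists w (Ryw \wedge Rzw)) — i.e. convergence.
(a): ✓.
(b): fails — Rxw and Rxw but w and w have no common successor.
(c): fails — Rac and Rac but c and c have no common successor.
Valid on: (a).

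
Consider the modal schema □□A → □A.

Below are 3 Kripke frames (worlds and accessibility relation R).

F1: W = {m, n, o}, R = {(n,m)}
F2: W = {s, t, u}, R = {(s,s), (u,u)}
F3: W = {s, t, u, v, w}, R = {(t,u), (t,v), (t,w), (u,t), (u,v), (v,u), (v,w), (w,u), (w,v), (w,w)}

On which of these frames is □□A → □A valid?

The schema corresponds to density: ∀x ∀y (Rxy → ∃z (Rxz ∧ Rzy)).
F1: fails — Rnm but no z with Rnz and Rzm.
F2: condition met.
F3: fails — Rut but no z with Ruz and Rzt.

F2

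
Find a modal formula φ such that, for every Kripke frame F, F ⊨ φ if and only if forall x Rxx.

□p → p

This is reflexivity; the standard corresponding axiom is T: □p → p.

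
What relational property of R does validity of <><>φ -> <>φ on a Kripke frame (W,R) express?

transitivity: forall x forall y forall z (Rxy & Ryz -> Rxz)

This schema is equivalent to the 4 axiom □φ → □□φ.
Its frame correspondent is transitivity — forall x forall y forall z (Rxy & Ryz -> Rxz).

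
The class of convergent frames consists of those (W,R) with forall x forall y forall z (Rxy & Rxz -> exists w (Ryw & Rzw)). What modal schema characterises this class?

◇□p → □◇p

The condition is convergence. The .2 schema ◇□p → □◇p defines it.
Suppose ◇□p→□◇p is valid. Take Rxy, Rxz and set V(p)={w : Ryw}. Then □p at y so ◇□p at x, so □◇p at x, so ◇p at z, giving w with Rzw and Ryw.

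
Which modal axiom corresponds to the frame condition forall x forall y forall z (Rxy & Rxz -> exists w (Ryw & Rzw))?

◇□s → □◇s

The condition is convergence. The .2 schema ◇□s → □◇s defines it.
Suppose ◇□s→□◇s is valid. Take Rxy, Rxz and set V(s)={w : Ryw}. Then □s at y so ◇□s at x, so □◇s at x, so ◇s at z, giving w with Rzw and Ryw.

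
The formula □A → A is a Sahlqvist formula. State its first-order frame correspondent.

Reflexivity

This is the T axiom.
Its frame correspondent is reflexivity — ∀x Rxx.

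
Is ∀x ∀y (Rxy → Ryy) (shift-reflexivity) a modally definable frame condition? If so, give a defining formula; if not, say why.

The condition is shift-reflexivity. A defining modal formula is □(□p → p).
Suppose □(□p→p) is valid. Take Rxy and set V(p)={w : Ryw}. Then at y, □p holds; since □(□p→p) at x, □p→p at y, so p at y, i.e. Ryy.

Yes, by □(□p → p)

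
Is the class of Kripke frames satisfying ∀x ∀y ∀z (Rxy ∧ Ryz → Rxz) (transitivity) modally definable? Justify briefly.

Yes, by □p → □□p

The condition is transitivity. A defining modal formula is □p → □□p.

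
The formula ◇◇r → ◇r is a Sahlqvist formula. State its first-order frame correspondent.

transitivity

This schema is equivalent to the 4 axiom □r → □□r.
Its frame correspondent is transitivity — ∀x ∀y ∀z (Rxy ∧ Ryz → Rxz).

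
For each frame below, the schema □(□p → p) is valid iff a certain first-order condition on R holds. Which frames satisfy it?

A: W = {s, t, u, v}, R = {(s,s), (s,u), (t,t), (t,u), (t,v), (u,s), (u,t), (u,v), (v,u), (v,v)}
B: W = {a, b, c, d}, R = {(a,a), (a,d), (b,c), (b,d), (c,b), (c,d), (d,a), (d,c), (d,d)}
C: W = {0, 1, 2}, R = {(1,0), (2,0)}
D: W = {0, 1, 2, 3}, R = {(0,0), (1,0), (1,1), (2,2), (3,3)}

D

Frame correspondent (Sahlqvist): ∀x ∀y (Rxy → Ryy) — i.e. shift-reflexivity.
A: fails — Rvu but not Ruu.
B: fails — Rbc but not Rcc.
C: fails — R10 but not R00.
D: ✓.
Valid on: D.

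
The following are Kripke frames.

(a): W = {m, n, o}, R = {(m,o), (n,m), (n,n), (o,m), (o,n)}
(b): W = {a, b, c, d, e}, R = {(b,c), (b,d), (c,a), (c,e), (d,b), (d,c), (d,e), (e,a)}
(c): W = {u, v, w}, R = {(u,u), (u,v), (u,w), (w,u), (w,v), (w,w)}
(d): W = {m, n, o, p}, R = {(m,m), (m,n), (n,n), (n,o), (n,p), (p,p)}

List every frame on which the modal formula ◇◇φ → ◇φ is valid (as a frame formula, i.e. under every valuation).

Frame correspondent (Sahlqvist): ∀x ∀y ∀z (Rxy ∧ Ryz → Rxz) — i.e. transitivity.
(a): fails — Rom and Rmo but not Roo.
(b): fails — Rbc and Rce but not Rbe.
(c): satisfies the condition.
(d): fails — Rmn and Rno but not Rmo.

(c)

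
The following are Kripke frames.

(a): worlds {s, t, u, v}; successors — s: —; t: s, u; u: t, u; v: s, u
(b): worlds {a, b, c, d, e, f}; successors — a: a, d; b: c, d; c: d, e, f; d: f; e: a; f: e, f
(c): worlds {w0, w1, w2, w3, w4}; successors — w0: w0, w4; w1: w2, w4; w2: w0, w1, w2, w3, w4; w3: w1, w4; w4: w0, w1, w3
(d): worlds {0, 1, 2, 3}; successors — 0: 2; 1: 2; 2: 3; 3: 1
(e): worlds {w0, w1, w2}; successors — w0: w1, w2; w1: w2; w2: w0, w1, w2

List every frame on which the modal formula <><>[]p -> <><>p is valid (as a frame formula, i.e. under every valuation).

Frame correspondent (Sahlqvist): forall x forall y (x R^2 y -> exists w (yRw & x R^2 w)) — i.e. a generalized confluence (Geach) condition.
(a): fails — uR²s but no w with sRw and uR²w.
(b): fails — bR²e but no w with eRw and bR²w.
(c): holds.
(d): fails — 0R²3 but no w with 3Rw and 0R²w.
(e): holds.
Valid on: (c), (e).

(c), (e)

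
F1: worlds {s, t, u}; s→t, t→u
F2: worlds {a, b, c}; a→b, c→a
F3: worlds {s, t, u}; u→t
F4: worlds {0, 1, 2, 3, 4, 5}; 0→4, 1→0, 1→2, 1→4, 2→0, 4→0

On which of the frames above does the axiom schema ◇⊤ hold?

none

Frame correspondent (Sahlqvist): ∀x ∃y Rxy — i.e. seriality.
F1: fails — world u has no successor.
F2: fails — world b has no successor.
F3: fails — world s has no successor.
F4: fails — world 3 has no successor.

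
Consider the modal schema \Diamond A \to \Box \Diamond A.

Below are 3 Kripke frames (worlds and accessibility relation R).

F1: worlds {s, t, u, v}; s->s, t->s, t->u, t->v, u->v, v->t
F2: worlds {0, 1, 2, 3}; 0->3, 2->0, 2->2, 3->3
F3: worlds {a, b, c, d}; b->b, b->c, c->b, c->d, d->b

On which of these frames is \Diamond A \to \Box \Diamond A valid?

The schema corresponds to the Euclidean property: \forall x \forall y \forall z (Rxy \wedge Rxz \to Ryz).
F1: fails — Rtv and Rtv but not Rvv.
F2: fails — R20 and R22 but not R02.
F3: fails — Rbc and Rbc but not Rcc.
Valid on no frame.

none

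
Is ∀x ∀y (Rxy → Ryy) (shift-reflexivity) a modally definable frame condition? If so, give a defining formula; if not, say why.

Yes: it is shift-reflexivity, defined by the T□ schema □(□q → q).

Yes, by □(□q → q)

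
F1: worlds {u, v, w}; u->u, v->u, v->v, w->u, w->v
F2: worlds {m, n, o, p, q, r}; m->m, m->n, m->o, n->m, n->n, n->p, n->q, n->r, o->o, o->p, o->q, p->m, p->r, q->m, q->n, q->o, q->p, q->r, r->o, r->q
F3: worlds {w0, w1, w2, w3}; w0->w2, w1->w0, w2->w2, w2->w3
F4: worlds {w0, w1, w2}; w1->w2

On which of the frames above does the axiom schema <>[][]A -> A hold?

F2

The schema corresponds to a generalized confluence (Geach) condition: forall x forall y (xRy -> exists w (y R^2 w & x = w)).
F1: fails — vRu but no t with uR²t and v=t.
F2: ✓.
F3: fails — w0Rw2 but no w with w2R²w and w0=w.
F4: fails — w1Rw2 but no w with w2R²w and w1=w.
Valid on: F2.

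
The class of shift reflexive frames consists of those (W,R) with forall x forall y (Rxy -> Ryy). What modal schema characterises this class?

The condition is shift-reflexivity. The T□ schema □(□ψ → ψ) defines it.
Suppose □(□ψ→ψ) is valid. Take Rxy and set V(ψ)={w : Ryw}. Then at y, □ψ holds; since □(□ψ→ψ) at x, □ψ→ψ at y, so ψ at y, i.e. Ryy.

□(□ψ → ψ)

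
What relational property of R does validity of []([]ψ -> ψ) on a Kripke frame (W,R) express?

Suppose □(□ψ→ψ) is valid. Take Rxy and set V(ψ)={w : Ryw}. Then at y, □ψ holds; since □(□ψ→ψ) at x, □ψ→ψ at y, so ψ at y, i.e. Ryy.

Shift-reflexivity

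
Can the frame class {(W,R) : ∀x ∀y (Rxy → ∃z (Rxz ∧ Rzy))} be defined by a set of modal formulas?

The condition is density. A defining modal formula is □□p → □p.

Definable; □□p → □p defines it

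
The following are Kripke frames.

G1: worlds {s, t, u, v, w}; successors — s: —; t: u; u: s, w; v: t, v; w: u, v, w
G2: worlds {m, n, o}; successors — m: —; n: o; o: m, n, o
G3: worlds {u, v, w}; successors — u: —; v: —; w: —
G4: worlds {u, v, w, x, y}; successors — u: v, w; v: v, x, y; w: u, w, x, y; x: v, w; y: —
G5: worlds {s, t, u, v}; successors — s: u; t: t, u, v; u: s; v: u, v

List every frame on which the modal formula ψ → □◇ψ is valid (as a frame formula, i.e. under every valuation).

G3

This is the axiom for symmetry; its first-order frame correspondent is ∀x ∀y (Rxy → Ryx).
G1: fails — Rus but not Rsu.
G2: fails — Rom but not Rmo.
G3: satisfies the condition.
G4: fails — Ruv but not Rvu.
G5: fails — Rtv but not Rvt.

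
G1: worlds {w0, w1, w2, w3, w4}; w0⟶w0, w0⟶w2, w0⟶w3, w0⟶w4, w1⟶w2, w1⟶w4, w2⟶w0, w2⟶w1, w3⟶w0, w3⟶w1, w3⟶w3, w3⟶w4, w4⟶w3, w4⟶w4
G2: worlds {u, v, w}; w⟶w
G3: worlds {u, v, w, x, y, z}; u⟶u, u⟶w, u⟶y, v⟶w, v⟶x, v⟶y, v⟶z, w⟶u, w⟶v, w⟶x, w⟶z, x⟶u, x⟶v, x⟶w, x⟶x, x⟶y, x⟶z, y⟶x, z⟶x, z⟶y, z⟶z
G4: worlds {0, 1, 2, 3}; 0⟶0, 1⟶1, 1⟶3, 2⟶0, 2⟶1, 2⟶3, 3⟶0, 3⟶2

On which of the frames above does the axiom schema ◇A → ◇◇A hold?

G2, G3

Frame correspondent (Sahlqvist): ∀x ∀y (xRy → ∃w (y = w ∧ xR²w)) — i.e. a generalized confluence (Geach) condition.
G1: fails — w1Rw2 but no w with w2=w and w1R²w.
G2: holds.
G3: holds.
G4: fails — 3R2 but no w with 2=w and 3R²w.
Valid on: G2, G3.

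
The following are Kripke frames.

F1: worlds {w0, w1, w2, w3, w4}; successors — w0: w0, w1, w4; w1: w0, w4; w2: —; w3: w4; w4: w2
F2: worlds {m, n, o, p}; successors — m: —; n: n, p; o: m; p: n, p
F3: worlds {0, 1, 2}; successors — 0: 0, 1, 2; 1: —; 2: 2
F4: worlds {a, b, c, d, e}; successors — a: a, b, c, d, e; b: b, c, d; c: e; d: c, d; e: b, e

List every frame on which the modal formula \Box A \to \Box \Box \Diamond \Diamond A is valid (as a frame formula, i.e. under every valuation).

F2

Frame correspondent (Sahlqvist): \forall x \forall z (x R^2 z \to \exists w (xRw \wedge z R^2 w)) — i.e. a generalized confluence (Geach) condition.
F1: fails — w0R²w2 but no w with w0Rw and w2R²w.
F2: holds.
F3: fails — 0R²1 but no w with 0Rw and 1R²w.
F4: fails — dR²c but no w with dRw and cR²w.
Valid on: F2.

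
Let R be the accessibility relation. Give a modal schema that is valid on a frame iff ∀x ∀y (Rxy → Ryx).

This is symmetry; the standard corresponding axiom is B: p → □◇p.
Suppose p→□◇p is valid. Take Rxy and set V(p)={x}. Then p at x, so □◇p at x, so ◇p at y, so some z with Ryz has p; z=x, i.e. Ryx.

p → □◇p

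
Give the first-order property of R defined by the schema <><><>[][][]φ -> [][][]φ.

This is a Sahlqvist (Geach-type) schema ◇^3□^3φ → □^3◇^0φ.
Minimal-valuation argument: fix x; take any y with xR^3y and any z with xR^3z. Set V(φ) to the set of worlds R-reachable from y in exactly 3 steps. Then □^3φ holds at y, so the antecedent holds at x; validity forces ◇^0φ at z, giving a w with zR^0w and yR^3w.
First-order correspondent: forall x forall y forall z ((x R^3 y & x R^3 z) -> exists w (y R^3 w & z = w)).

forall x forall y forall z ((x R^3 y & x R^3 z) -> exists w (y R^3 w & z = w))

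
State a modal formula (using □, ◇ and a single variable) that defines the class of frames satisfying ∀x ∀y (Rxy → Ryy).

This is shift-reflexivity; the standard corresponding axiom is T□: □(□s → s).
Suppose □(□s→s) is valid. Take Rxy and set V(s)={w : Ryw}. Then at y, □s holds; since □(□s→s) at x, □s→s at y, so s at y, i.e. Ryy.

□(□s → s)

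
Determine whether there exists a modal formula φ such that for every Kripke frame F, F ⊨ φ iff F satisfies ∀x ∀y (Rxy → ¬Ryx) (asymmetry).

Modal frame validity is preserved under surjective bounded morphisms.
The 5-cycle (worlds a,b,c,d,e with a→b→c→d→e→a) is asymmetric. Mapping every world to a single reflexive point • is a surjective bounded morphism, and the reflexive point is not asymmetric (R•• but asymmetry requires ¬R••).
Hence asymmetry is not modally definable.

No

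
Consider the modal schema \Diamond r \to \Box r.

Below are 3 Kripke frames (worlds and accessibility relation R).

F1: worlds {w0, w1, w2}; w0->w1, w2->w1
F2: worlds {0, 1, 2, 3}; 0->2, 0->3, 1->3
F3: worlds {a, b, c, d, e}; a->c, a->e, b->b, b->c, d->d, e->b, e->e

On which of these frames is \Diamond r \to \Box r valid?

The schema corresponds to partial functionality: \forall x \forall y \forall z (Rxy \wedge Rxz \to y = z).
F1: satisfies the condition.
F2: fails — 0 sees both 2 and 3.
F3: fails — a sees both c and e.

F1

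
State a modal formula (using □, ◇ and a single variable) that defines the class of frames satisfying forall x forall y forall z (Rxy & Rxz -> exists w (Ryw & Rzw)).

◇□ψ → □◇ψ

A defining formula is ◇□ψ → □◇ψ (the .2 axiom).
Suppose ◇□ψ→□◇ψ is valid. Take Rxy, Rxz and set V(ψ)={w : Ryw}. Then □ψ at y so ◇□ψ at x, so □◇ψ at x, so ◇ψ at z, giving w with Rzw and Ryw.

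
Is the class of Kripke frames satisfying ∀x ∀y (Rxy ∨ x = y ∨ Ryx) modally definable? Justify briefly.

No

Any modally definable frame class is closed under disjoint unions.
Take 4 disjoint single-world reflexive frames: each is trivially connected, but their disjoint union has 4 worlds with no edge between distinct components, so it is not connected.
So the class is not modally definable.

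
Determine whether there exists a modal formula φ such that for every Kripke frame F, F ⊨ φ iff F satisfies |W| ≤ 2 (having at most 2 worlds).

No — not modally definable

Modal frame validity is preserved under disjoint unions.
Any modal formula valid on each of 3 disjoint one-world frames is valid on their disjoint union (validity is preserved under disjoint unions). Each one-world frame has |W|=1≤2, but the union has |W|=3.
So no modal formula (or set of formulas) defines exactly the |W|≤2 frames.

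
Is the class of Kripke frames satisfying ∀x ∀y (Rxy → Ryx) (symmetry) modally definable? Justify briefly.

Yes: it is symmetry, defined by the B schema p → □◇p.
Suppose p→□◇p is valid. Take Rxy and set V(p)={x}. Then p at x, so □◇p at x, so ◇p at y, so some z with Ryz has p; z=x, i.e. Ryx.

Definable; p → □◇p defines it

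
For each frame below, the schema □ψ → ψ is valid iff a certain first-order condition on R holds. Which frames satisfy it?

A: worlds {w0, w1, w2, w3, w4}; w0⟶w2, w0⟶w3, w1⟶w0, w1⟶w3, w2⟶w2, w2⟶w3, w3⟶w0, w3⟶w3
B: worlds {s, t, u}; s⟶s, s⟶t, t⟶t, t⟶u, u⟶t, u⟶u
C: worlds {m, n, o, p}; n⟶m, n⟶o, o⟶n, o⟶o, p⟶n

The schema corresponds to reflexivity: ∀x Rxx.
A: fails — world w0 does not see itself.
B: ✓.
C: fails — world m does not see itself.
Valid on: B.

B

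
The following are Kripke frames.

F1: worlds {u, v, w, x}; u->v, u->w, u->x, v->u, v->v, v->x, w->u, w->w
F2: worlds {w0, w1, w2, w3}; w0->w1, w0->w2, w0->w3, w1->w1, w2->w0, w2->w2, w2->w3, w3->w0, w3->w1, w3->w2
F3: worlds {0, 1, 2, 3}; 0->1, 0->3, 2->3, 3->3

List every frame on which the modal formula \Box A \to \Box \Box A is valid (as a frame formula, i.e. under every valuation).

This is the axiom for transitivity; its first-order frame correspondent is \forall x \forall y \forall z (Rxy \wedge Ryz \to Rxz).
F1: fails — Ruv and Rvu but not Ruu.
F2: fails — Rw3w0 and Rw0w3 but not Rw3w3.
F3: condition met.

F3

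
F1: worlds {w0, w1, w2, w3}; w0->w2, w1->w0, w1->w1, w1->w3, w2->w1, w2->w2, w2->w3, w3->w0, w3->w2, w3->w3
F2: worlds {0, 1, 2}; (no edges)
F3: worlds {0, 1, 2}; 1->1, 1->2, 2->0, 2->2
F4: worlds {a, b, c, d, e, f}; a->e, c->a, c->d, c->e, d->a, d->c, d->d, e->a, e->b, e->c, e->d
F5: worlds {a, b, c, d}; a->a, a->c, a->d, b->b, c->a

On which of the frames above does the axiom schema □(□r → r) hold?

This is the axiom for shift-reflexivity; its first-order frame correspondent is ∀x ∀y (Rxy → Ryy).
F1: fails — Rw1w0 but not Rw0w0.
F2: ✓.
F3: fails — R20 but not R00.
F4: fails — Reb but not Rbb.
F5: fails — Rac but not Rcc.

F2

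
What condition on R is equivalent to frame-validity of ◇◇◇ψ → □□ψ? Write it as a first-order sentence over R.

∀x ∀y ∀z ((xR³y ∧ xR²z) → ∃w (y = w ∧ z = w))

This is a Sahlqvist (Geach-type) schema ◇^3□^0ψ → □^2◇^0ψ.
First-order correspondent: ∀x ∀y ∀z ((xR³y ∧ xR²z) → ∃w (y = w ∧ z = w)).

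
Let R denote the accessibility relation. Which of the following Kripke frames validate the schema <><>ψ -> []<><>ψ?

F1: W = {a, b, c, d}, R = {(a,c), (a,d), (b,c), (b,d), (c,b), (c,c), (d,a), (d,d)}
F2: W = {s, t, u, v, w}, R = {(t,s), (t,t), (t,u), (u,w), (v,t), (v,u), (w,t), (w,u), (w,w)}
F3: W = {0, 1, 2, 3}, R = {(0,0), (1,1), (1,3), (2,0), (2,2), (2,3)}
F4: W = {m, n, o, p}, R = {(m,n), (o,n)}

This is the axiom for a generalized confluence (Geach) condition; its first-order frame correspondent is forall x forall y forall z ((x R^2 y & xRz) -> exists w (y = w & z R^2 w)).
F1: fails — aR²a, aRc but no w with a=w and cR²w.
F2: fails — tR²s, tRs but no w* with s=w* and sR²w*.
F3: fails — 1R²1, 1R3 but no w with 1=w and 3R²w.
F4: condition met.
Valid on: F4.

F4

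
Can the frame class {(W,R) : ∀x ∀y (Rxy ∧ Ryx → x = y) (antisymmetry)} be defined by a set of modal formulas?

Any modally definable frame class is closed under surjective bounded morphisms.
The 8-cycle (worlds s,t,u,v,w,x,y,z with s→t→u→v→w→x→y→z→s) is antisymmetric. Sending even-indexed worlds to • and odd-indexed worlds to ∘ is a surjective bounded morphism onto the two-world frame with •↔∘, which is not antisymmetric.
Hence antisymmetry is not modally definable.

Not modally definable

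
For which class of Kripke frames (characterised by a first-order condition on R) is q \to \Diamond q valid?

Equivalently (dual form): □q → q.
Suppose □q→q is valid. At any x set V(q)={w : Rxw}. Then □q holds at x, so q holds at x, i.e. Rxx.
Conversely, any frame satisfying \forall x Rxx validates the schema.
Frame condition: \forall x Rxx.

Reflexivity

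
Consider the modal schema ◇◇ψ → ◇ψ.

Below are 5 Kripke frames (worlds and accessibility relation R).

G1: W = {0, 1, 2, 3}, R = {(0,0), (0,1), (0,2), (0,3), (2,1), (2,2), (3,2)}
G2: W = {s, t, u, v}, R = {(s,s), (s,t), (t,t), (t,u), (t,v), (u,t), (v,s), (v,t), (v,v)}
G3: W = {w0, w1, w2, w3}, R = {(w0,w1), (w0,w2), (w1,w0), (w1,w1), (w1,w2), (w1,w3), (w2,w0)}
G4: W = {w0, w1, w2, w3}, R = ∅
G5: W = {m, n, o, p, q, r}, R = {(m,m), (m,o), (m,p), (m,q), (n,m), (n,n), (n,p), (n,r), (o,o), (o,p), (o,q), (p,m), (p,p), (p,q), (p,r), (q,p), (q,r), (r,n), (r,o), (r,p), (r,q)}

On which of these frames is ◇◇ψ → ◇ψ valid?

G4

The schema corresponds to transitivity: ∀x ∀y ∀z (Rxy ∧ Ryz → Rxz).
G1: fails — R32 and R21 but not R31.
G2: fails — Rtv and Rvs but not Rts.
G3: fails — Rw0w1 and Rw1w0 but not Rw0w0.
G4: ✓.
G5: fails — Rop and Rpm but not Rom.
Valid on: G4.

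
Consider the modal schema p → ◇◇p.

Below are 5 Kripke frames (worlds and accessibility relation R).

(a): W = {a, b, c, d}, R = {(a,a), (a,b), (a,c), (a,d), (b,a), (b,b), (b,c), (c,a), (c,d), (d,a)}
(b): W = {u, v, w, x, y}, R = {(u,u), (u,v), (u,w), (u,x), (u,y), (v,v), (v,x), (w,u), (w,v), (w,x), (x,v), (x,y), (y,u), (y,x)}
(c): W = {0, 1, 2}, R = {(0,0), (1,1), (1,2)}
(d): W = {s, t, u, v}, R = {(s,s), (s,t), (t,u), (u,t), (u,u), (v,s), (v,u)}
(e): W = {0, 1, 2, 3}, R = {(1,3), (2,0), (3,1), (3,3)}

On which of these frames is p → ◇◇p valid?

(a), (b)

The schema corresponds to a generalized confluence (Geach) condition: ∀x ∃w (x = w ∧ xR²w).
(a): condition met.
(b): condition met.
(c): fails — at 2 but no w with 2=w and 2R²w.
(d): fails — at v but no w with v=w and vR²w.
(e): fails — at 0 but no w with 0=w and 0R²w.
Valid on: (a), (b).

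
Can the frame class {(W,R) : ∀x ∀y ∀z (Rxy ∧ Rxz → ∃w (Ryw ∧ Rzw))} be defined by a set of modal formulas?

Yes, by ◇□p → □◇p

This is a Sahlqvist condition; the .2 axiom ◇□p → □◇p defines it.
Suppose ◇□p→□◇p is valid. Take Rxy, Rxz and set V(p)={w : Ryw}. Then □p at y so ◇□p at x, so □◇p at x, so ◇p at z, giving w with Rzw and Ryw.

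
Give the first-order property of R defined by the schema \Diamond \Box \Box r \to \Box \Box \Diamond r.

This is a Sahlqvist (Geach-type) schema ◇^1□^2r → □^2◇^1r.
First-order correspondent: \forall x \forall y \forall z ((xRy \wedge x R^2 z) \to \exists w (y R^2 w \wedge zRw)).

\forall x \forall y \forall z ((xRy \wedge x R^2 z) \to \exists w (y R^2 w \wedge zRw))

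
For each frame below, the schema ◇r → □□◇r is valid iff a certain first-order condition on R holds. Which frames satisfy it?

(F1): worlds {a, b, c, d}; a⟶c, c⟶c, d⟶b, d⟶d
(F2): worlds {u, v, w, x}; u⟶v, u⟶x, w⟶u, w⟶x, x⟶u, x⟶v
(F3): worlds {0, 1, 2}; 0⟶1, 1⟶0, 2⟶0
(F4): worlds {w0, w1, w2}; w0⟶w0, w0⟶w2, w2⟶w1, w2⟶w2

The schema corresponds to a generalized confluence (Geach) condition: ∀x ∀y ∀z ((xRy ∧ xR²z) → ∃w (y = w ∧ zRw)).
(F1): fails — dRb, dR²b but no w with b=w and bRw.
(F2): fails — uRv, uR²v but no t with v=t and vRt.
(F3): satisfies the condition.
(F4): fails — w0Rw0, w0R²w1 but no w with w0=w and w1Rw.

(F3)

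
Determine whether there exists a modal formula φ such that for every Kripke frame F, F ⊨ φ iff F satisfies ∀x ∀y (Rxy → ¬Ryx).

If a class were modally definable it would be closed under surjective bounded morphisms (Goldblatt–Thomason).
The 3-cycle (worlds w0,w1,w2 with w0→w1→w2→w0) is asymmetric. Mapping every world to a single reflexive point • is a surjective bounded morphism, and the reflexive point is not asymmetric (R•• but asymmetry requires ¬R••).
So the class is not modally definable.

No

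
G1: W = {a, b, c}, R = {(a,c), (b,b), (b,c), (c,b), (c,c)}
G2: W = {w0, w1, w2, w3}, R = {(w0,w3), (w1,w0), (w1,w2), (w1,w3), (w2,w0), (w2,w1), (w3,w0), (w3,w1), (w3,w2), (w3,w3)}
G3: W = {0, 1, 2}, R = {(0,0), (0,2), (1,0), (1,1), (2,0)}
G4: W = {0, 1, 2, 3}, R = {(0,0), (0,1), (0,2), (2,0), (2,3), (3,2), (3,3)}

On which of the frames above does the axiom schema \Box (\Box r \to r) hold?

This is the axiom for shift-reflexivity; its first-order frame correspondent is \forall x \forall y (Rxy \to Ryy).
G1: ✓.
G2: fails — Rw1w2 but not Rw2w2.
G3: fails — R02 but not R22.
G4: fails — R32 but not R22.

G1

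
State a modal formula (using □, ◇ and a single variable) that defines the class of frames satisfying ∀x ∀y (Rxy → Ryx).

The condition is symmetry. The B schema p → □◇p defines it.
Suppose p→□◇p is valid. Take Rxy and set V(p)={x}. Then p at x, so □◇p at x, so ◇p at y, so some z with Ryz has p; z=x, i.e. Ryx.

p → □◇p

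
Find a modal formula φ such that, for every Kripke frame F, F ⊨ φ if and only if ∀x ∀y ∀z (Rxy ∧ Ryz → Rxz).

A defining formula is □p → □□p (the 4 axiom).
Suppose □p→□□p is valid. Take Rxy, Ryz and set V(p)={w : Rxw}. Then □p at x, so □□p at x, so □p at y, so p at z, i.e. Rxz.

□p → □□p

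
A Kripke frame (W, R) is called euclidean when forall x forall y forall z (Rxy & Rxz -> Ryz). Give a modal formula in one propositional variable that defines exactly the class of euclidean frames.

◇s → □◇s

This is the Euclidean property; the standard corresponding axiom is 5: ◇s → □◇s.
Suppose ◇s→□◇s is valid. Take Rxy, Rxz and set V(s)={y}. Then ◇s at x, so □◇s at x, so ◇s at z, so some w with Rzw has s; w=y, i.e. Rzy. By symmetry of the argument, Ryz.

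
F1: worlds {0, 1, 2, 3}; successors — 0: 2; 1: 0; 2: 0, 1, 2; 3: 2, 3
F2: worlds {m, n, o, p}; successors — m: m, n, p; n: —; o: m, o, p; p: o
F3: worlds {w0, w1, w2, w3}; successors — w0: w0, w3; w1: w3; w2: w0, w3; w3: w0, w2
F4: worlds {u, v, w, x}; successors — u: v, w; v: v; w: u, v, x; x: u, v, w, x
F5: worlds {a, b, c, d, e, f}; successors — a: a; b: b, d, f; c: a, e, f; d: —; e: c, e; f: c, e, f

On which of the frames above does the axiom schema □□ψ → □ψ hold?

F2, F5

This is the axiom for density; its first-order frame correspondent is ∀x ∀y (Rxy → ∃z (Rxz ∧ Rzy)).
F1: fails — R10 but no z with R1z and Rz0.
F2: satisfies the condition.
F3: fails — Rw3w2 but no z with Rw3z and Rzw2.
F4: fails — Ruw but no z with Ruz and Rzw.
F5: satisfies the condition.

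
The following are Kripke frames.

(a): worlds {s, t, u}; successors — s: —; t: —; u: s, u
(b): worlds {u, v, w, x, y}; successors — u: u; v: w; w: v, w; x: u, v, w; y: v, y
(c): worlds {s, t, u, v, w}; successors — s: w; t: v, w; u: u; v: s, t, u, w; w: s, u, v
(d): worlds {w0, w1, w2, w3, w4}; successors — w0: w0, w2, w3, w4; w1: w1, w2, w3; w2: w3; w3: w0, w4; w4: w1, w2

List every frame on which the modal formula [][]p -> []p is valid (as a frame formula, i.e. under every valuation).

The schema corresponds to density: forall x forall y (Rxy -> exists z (Rxz & Rzy)).
(a): holds.
(b): holds.
(c): fails — Rvt but no z with Rvz and Rzt.
(d): fails — Rw2w3 but no z with Rw2z and Rzw3.
Valid on: (a), (b).

(a), (b)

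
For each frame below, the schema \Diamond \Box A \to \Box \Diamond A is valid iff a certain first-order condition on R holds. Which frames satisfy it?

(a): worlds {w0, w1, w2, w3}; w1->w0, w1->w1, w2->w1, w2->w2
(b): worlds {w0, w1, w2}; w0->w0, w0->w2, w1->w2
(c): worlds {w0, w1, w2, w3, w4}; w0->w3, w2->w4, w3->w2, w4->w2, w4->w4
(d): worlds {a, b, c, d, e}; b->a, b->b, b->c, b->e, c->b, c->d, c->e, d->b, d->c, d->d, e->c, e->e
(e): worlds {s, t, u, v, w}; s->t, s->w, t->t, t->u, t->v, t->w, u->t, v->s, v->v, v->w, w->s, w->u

(c)

This is the axiom for convergence; its first-order frame correspondent is \forall x \forall y \forall z (Rxy \wedge Rxz \to \exists w (Ryw \wedge Rzw)).
(a): fails — Rw1w1 and Rw1w0 but w1 and w0 have no common successor.
(b): fails — Rw0w2 and Rw0w2 but w2 and w2 have no common successor.
(c): ✓.
(d): fails — Rbc and Rba but c and a have no common successor.
(e): fails — Rtv and Rtu but v and u have no common successor.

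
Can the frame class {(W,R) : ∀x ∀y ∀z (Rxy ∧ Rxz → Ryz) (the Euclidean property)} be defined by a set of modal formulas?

Yes: it is the Euclidean property, defined by the 5 schema ◇p → □◇p.
Suppose ◇p→□◇p is valid. Take Rxy, Rxz and set V(p)={y}. Then ◇p at x, so □◇p at x, so ◇p at z, so some w with Rzw has p; w=y, i.e. Rzy. By symmetry of the argument, Ryz.

Yes, by ◇p → □◇p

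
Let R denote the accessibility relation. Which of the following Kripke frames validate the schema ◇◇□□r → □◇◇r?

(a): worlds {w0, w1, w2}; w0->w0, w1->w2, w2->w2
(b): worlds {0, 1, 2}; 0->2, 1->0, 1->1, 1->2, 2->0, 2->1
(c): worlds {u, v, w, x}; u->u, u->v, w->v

(a), (b)

This is the axiom for a generalized confluence (Geach) condition; its first-order frame correspondent is ∀x ∀y ∀z ((xR²y ∧ xRz) → ∃w (yR²w ∧ zR²w)).
(a): ✓.
(b): ✓.
(c): fails — uR²u, uRv but no t with uR²t and vR²t.
Valid on: (a), (b).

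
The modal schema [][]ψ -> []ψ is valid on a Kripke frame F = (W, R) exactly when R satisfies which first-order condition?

density

Suppose □□ψ→□ψ is valid. Take Rxy and set V(ψ)={w : xR²w}. Then □□ψ at x, so □ψ at x, so ψ at y, i.e. ∃z(Rxz∧Rzy).
Conversely, any frame satisfying forall x forall y (Rxy -> exists z (Rxz & Rzy)) validates the schema.
Frame condition: forall x forall y (Rxy -> exists z (Rxz & Rzy)).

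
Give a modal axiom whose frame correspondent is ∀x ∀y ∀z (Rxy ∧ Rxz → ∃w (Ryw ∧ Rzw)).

This is convergence; the standard corresponding axiom is .2: ◇□ψ → □◇ψ.

◇□ψ → □◇ψ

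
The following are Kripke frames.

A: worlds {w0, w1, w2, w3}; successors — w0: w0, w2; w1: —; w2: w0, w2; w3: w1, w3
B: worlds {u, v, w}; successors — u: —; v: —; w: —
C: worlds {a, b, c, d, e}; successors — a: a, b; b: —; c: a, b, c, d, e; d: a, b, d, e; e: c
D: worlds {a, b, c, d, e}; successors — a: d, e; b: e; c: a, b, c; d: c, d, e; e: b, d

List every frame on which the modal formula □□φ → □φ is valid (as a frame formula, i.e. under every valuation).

A, B, C

This is the axiom for density; its first-order frame correspondent is ∀x ∀y (Rxy → ∃z (Rxz ∧ Rzy)).
A: ✓.
B: ✓.
C: ✓.
D: fails — Reb but no z with Rez and Rzb.
Valid on: A, B, C.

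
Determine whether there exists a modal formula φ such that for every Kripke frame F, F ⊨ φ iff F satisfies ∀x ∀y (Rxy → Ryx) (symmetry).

The condition is symmetry. A defining modal formula is q → □◇q.

Yes, by q → □◇q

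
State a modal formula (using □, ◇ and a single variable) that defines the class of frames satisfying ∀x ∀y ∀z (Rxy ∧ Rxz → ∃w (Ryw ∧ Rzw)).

◇□q → □◇q

This is convergence; the standard corresponding axiom is .2: ◇□q → □◇q.
Suppose ◇□q→□◇q is valid. Take Rxy, Rxz and set V(q)={w : Ryw}. Then □q at y so ◇□q at x, so □◇q at x, so ◇q at z, giving w with Rzw and Ryw.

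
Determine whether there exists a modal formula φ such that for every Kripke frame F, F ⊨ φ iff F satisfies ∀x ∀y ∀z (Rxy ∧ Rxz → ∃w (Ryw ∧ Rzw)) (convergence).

The condition is convergence. A defining modal formula is ◇□q → □◇q.

Yes — defined by ◇□q → □◇q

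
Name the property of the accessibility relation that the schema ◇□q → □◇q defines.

convergence

This schema is the .2 axiom.
Its frame correspondent is convergence — ∀x ∀y ∀z (Rxy ∧ Rxz → ∃w (Ryw ∧ Rzw)).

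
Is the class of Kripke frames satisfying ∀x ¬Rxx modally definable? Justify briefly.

No — not modally definable

Modal frame validity is preserved under surjective bounded morphisms.
The 5-cycle (worlds 0,1,2,3,4 with 0→1→2→3→4→0) is irreflexive, and the map sending every world to a single reflexive point • is a surjective bounded morphism (forth: every edge maps to (•,•); back: every world has a successor). So any modal formula valid on the 5-cycle is also valid on the reflexive point, which is not irreflexive.
So the class is not modally definable.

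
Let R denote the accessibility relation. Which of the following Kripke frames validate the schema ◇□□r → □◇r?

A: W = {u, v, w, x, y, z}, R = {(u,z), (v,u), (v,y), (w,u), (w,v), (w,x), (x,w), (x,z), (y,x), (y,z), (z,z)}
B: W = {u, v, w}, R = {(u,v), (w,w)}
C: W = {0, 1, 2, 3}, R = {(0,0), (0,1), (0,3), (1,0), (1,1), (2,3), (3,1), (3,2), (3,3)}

The schema corresponds to a generalized confluence (Geach) condition: ∀x ∀y ∀z ((xRy ∧ xRz) → ∃w (yR²w ∧ zRw)).
A: fails — wRu, wRv but no t with uR²t and vRt.
B: fails — uRv, uRv but no t with vR²t and vRt.
C: ✓.

C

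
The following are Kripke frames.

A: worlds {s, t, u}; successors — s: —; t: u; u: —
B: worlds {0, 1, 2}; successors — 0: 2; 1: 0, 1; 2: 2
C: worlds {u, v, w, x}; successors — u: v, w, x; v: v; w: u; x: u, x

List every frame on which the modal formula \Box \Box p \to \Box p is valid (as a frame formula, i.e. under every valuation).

This is the axiom for density; its first-order frame correspondent is \forall x \forall y (Rxy \to \exists z (Rxz \wedge Rzy)).
A: fails — Rtu but no z with Rtz and Rzu.
B: holds.
C: fails — Rwu but no z with Rwz and Rzu.

B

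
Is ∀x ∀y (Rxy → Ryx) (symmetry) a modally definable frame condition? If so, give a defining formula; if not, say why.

The condition is symmetry. A defining modal formula is p → □◇p.
Suppose p→□◇p is valid. Take Rxy and set V(p)={x}. Then p at x, so □◇p at x, so ◇p at y, so some z with Ryz has p; z=x, i.e. Ryx.

Yes, by p → □◇p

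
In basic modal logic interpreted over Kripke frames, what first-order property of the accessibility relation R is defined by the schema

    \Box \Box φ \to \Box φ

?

density

Suppose □□φ→□φ is valid. Take Rxy and set V(φ)={w : xR²w}. Then □□φ at x, so □φ at x, so φ at y, i.e. ∃z(Rxz∧Rzy).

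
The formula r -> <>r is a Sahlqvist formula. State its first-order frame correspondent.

reflexivity: forall x Rxx

This schema is equivalent to the T axiom □r → r.
It corresponds to reflexivity: forall x Rxx.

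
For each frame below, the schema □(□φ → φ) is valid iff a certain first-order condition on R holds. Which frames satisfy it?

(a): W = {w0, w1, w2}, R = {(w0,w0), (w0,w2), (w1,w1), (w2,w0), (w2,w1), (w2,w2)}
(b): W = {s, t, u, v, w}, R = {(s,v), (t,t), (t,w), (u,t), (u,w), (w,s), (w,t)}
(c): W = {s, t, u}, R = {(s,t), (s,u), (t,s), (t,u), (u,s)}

(a)

This is the axiom for shift-reflexivity; its first-order frame correspondent is ∀x ∀y (Rxy → Ryy).
(a): holds.
(b): fails — Ruw but not Rww.
(c): fails — Rus but not Rss.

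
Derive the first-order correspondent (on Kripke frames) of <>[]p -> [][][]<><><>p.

forall x forall y forall z ((xRy & x R^3 z) -> exists w (yRw & z R^3 w))

This is a Sahlqvist (Geach-type) schema ◇^1□^1p → □^3◇^3p.
First-order correspondent: forall x forall y forall z ((xRy & x R^3 z) -> exists w (yRw & z R^3 w)).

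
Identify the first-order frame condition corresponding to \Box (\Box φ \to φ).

shift-reflexivity: \forall x \forall y (Rxy \to Ryy)

This schema is the T□ axiom.
It corresponds to shift-reflexivity: \forall x \forall y (Rxy \to Ryy).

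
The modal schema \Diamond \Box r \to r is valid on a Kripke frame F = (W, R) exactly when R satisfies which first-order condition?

symmetry

This is a form of the B axiom.
It corresponds to symmetry: \forall x \forall y (Rxy \to Ryx).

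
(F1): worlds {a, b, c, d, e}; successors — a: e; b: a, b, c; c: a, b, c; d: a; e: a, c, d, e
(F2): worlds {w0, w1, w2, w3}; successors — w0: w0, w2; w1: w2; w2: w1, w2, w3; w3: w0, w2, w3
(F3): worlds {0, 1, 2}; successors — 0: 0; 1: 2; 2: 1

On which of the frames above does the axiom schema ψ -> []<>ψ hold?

(F3)

This is the axiom for symmetry; its first-order frame correspondent is forall x forall y (Rxy -> Ryx).
(F1): fails — Rec but not Rce.
(F2): fails — Rw3w0 but not Rw0w3.
(F3): satisfies the condition.
Valid on: (F3).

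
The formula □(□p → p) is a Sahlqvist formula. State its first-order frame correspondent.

shift-reflexivity

Suppose □(□p→p) is valid. Take Rxy and set V(p)={w : Ryw}. Then at y, □p holds; since □(□p→p) at x, □p→p at y, so p at y, i.e. Ryy.
Conversely, any frame satisfying ∀x ∀y (Rxy → Ryy) validates the schema.
Frame condition: ∀x ∀y (Rxy → Ryy).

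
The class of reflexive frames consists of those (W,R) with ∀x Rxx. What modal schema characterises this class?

This is reflexivity; the standard corresponding axiom is T: □s → s.
Suppose □s→s is valid. At any x set V(s)={w : Rxw}. Then □s holds at x, so s holds at x, i.e. Rxx.

□s → s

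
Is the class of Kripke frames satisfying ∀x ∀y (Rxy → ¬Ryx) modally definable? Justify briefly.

No

Modal frame validity is preserved under surjective bounded morphisms.
The 4-cycle (worlds s,t,u,v with s→t→u→v→s) is asymmetric. Mapping every world to a single reflexive point • is a surjective bounded morphism, and the reflexive point is not asymmetric (R•• but asymmetry requires ¬R••).
Hence asymmetry is not modally definable.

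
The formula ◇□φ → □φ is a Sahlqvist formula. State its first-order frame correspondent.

The Euclidean property

This is a form of the 5 axiom.
Its frame correspondent is the Euclidean property — ∀x ∀y ∀z (Rxy ∧ Rxz → Ryz).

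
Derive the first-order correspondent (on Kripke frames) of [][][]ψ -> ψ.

This is a Sahlqvist (Geach-type) schema ◇^0□^3ψ → □^0◇^0ψ.
Minimal-valuation argument: fix x; take any y with xR^0y and any z with xR^0z. Set V(ψ) to the set of worlds R-reachable from y in exactly 3 steps. Then □^3ψ holds at y, so the antecedent holds at x; validity forces ◇^0ψ at z, giving a w with zR^0w and yR^3w.
First-order correspondent: forall x exists w (x R^3 w & x = w).

forall x exists w (x R^3 w & x = w)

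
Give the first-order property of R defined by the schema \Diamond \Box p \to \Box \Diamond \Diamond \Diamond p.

This is a Sahlqvist (Geach-type) schema ◇^1□^1p → □^1◇^3p.
Minimal-valuation argument: fix x; take any y with xR^1y and any z with xR^1z. Set V(p) to the set of worlds R-reachable from y in exactly 1 step. Then □^1p holds at y, so the antecedent holds at x; validity forces ◇^3p at z, giving a w with zR^3w and yR^1w.
First-order correspondent: \forall x \forall y \forall z ((xRy \wedge xRz) \to \exists w (yRw \wedge z R^3 w)).

\forall x \forall y \forall z ((xRy \wedge xRz) \to \exists w (yRw \wedge z R^3 w))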